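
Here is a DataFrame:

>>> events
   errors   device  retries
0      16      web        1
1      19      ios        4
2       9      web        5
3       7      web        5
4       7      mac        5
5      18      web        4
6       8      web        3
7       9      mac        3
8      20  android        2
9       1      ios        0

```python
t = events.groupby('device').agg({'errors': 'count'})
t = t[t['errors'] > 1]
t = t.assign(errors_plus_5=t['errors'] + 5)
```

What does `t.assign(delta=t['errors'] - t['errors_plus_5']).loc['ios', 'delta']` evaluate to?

-5

group by device, count of errors:
         errors
device         
android       1
ios           2
mac           2
web           5
filter rows where errors > 1:
        errors
device        
ios          2
mac          2
web          5
add column errors_plus_5 = t['errors'] + 5:
        errors  errors_plus_5
device                       
ios          2              7
mac          2              7
web          5             10
add column delta = t['errors'] - t['errors_plus_5']:
        errors  errors_plus_5  delta
device                              
ios          2              7     -5
mac          2              7     -5
web          5             10     -5
The value at row 'ios', column 'delta' is -5.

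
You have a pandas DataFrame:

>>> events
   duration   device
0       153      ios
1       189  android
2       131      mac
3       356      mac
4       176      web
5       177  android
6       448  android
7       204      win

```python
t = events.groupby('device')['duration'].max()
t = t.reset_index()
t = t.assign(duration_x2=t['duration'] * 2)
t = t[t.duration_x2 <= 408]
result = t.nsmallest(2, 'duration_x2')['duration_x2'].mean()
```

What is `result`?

329.0

group by device, max of duration:
device
android    448
ios        153
mac        356
web        176
win        204
Name: duration, dtype: int64
reset_index():
    device  duration
0  android       448
1      ios       153
2      mac       356
3      web       176
4      win       204
add column duration_x2 = t['duration'] * 2:
    device  duration  duration_x2
0  android       448          896
1      ios       153          306
2      mac       356          712
3      web       176          352
4      win       204          408
filter rows where duration_x2 <= 408:
  device  duration  duration_x2
1    ios       153          306
3    web       176          352
4    win       204          408
take 2 rows with smallest duration_x2:
  device  duration  duration_x2
1    ios       153          306
3    web       176          352
Hence 329.0.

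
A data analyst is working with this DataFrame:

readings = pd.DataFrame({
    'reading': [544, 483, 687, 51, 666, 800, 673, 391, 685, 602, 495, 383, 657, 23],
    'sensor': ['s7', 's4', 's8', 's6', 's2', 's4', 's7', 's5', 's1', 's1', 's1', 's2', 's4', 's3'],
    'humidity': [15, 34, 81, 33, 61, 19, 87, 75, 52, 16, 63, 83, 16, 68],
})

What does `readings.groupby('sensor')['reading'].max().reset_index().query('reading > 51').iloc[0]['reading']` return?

685

group by sensor, max of reading:
sensor
s1    685
s2    666
s3     23
s4    800
s5    391
s6     51
s7    673
s8    687
Name: reading, dtype: int64
reset_index():
  sensor  reading
0     s1      685
1     s2      666
2     s3       23
3     s4      800
4     s5      391
5     s6       51
6     s7      673
7     s8      687
filter rows where reading > 51:
  sensor  reading
0     s1      685
1     s2      666
3     s4      800
4     s5      391
6     s7      673
7     s8      687
So iloc[0]['reading'] = 685.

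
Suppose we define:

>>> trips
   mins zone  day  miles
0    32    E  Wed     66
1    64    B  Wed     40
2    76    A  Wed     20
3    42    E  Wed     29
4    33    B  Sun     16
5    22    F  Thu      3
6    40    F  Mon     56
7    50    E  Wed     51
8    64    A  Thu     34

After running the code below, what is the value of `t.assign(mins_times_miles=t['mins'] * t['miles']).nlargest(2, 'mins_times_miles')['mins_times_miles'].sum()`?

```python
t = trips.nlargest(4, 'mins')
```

take 4 rows with largest mins:
   mins zone  day  miles
2    76    A  Wed     20
1    64    B  Wed     40
8    64    A  Thu     34
7    50    E  Wed     51
add column mins_times_miles = t['mins'] * t['miles']:
   mins zone  day  miles  mins_times_miles
2    76    A  Wed     20              1520
1    64    B  Wed     40              2560
8    64    A  Thu     34              2176
7    50    E  Wed     51              2550
take 2 rows with largest mins_times_miles:
   mins zone  day  miles  mins_times_miles
1    64    B  Wed     40              2560
7    50    E  Wed     51              2550

5110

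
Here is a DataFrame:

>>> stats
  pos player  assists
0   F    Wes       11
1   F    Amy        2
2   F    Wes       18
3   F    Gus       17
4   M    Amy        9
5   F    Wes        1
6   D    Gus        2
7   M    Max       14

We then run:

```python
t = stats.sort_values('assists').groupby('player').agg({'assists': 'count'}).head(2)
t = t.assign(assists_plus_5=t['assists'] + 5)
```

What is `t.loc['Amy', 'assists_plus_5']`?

7

sort by assists:
  pos player  assists
5   F    Wes        1
1   F    Amy        2
6   D    Gus        2
4   M    Amy        9
0   F    Wes       11
7   M    Max       14
3   F    Gus       17
2   F    Wes       18
group by player, count of assists:
        assists
player         
Amy           2
Gus           2
Max           1
Wes           3
take first 2 rows:
        assists
player         
Amy           2
Gus           2
add column assists_plus_5 = t['assists'] + 5:
        assists  assists_plus_5
player                         
Amy           2               7
Gus           2               7
The value at row 'Amy', column 'assists_plus_5' is 7.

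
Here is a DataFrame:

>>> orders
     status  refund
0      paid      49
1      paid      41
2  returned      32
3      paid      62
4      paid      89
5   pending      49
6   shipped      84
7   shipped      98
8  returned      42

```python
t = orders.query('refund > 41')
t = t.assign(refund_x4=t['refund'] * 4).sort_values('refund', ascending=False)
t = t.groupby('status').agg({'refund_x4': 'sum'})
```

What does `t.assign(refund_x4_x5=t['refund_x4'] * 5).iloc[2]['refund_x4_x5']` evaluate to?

filter rows where refund > 41:
     status  refund
0      paid      49
3      paid      62
4      paid      89
5   pending      49
6   shipped      84
7   shipped      98
8  returned      42
add column refund_x4 = t['refund'] * 4:
     status  refund  refund_x4
0      paid      49        196
3      paid      62        248
4      paid      89        356
5   pending      49        196
6   shipped      84        336
7   shipped      98        392
8  returned      42        168
sort by refund descending:
     status  refund  refund_x4
7   shipped      98        392
4      paid      89        356
6   shipped      84        336
3      paid      62        248
0      paid      49        196
5   pending      49        196
8  returned      42        168
group by status, sum of refund_x4:
          refund_x4
status             
paid            800
pending         196
returned        168
shipped         728
add column refund_x4_x5 = t['refund_x4'] * 5:
          refund_x4  refund_x4_x5
status                           
paid            800          4000
pending         196           980
returned        168           840
shipped         728          3640
value at position 2, column 'refund_x4_x5' → 840

840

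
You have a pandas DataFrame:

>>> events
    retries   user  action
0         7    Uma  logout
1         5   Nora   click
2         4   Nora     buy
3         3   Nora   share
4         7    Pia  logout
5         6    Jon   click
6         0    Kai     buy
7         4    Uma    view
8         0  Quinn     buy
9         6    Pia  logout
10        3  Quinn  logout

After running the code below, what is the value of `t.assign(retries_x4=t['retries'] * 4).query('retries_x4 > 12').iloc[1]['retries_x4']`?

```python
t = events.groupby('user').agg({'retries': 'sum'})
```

48

group by user, sum of retries:
       retries
user          
Jon          6
Kai          0
Nora        12
Pia         13
Quinn        3
Uma         11
add column retries_x4 = t['retries'] * 4:
       retries  retries_x4
user                      
Jon          6          24
Kai          0           0
Nora        12          48
Pia         13          52
Quinn        3          12
Uma         11          44
filter rows where retries_x4 > 12:
      retries  retries_x4
user                     
Jon         6          24
Nora       12          48
Pia        13          52
Uma        11          44
So iloc[1]['retries_x4'] = 48.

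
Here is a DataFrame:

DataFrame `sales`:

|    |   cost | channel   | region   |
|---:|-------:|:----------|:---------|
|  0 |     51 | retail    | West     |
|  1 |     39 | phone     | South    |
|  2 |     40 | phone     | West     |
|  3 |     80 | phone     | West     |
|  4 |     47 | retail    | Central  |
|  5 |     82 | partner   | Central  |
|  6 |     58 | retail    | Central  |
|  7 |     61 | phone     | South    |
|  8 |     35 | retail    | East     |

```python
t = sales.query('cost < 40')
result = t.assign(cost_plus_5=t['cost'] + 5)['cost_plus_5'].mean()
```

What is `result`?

filter rows where cost < 40:
   cost channel region
1    39   phone  South
8    35  retail   East
add column cost_plus_5 = t['cost'] + 5:
   cost channel region  cost_plus_5
1    39   phone  South           44
8    35  retail   East           40

42.0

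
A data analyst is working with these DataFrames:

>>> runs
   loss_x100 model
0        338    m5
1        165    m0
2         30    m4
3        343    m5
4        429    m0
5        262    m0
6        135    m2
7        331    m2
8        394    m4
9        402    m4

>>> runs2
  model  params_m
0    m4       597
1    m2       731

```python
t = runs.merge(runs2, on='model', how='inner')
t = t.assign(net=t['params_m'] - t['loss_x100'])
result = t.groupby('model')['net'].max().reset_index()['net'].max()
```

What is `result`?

596

merge on 'model' (how='inner') → 5 rows:
   loss_x100 model  params_m
0         30    m4       597
1        135    m2       731
2        331    m2       731
3        394    m4       597
4        402    m4       597
add column net = t['params_m'] - t['loss_x100']:
   loss_x100 model  params_m  net
0         30    m4       597  567
1        135    m2       731  596
2        331    m2       731  400
3        394    m4       597  203
4        402    m4       597  195
group by model, max of net:
model
m2    596
m4    567
Name: net, dtype: int64
reset_index():
  model  net
0    m2  596
1    m4  567
So max() = 596.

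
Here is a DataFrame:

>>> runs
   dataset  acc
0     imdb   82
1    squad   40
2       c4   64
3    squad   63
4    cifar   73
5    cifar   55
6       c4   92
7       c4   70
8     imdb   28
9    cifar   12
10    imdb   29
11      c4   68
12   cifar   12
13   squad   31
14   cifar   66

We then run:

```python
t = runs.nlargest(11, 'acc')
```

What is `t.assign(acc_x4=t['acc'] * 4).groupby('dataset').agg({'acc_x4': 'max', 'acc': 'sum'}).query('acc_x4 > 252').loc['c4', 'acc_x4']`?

take 11 rows with largest acc:
   dataset  acc
6       c4   92
0     imdb   82
4    cifar   73
7       c4   70
11      c4   68
14   cifar   66
2       c4   64
3    squad   63
5    cifar   55
1    squad   40
13   squad   31
add column acc_x4 = t['acc'] * 4:
   dataset  acc  acc_x4
6       c4   92     368
0     imdb   82     328
4    cifar   73     292
7       c4   70     280
11      c4   68     272
14   cifar   66     264
2       c4   64     256
3    squad   63     252
5    cifar   55     220
1    squad   40     160
13   squad   31     124
group by dataset: max(acc_x4), sum(acc):
         acc_x4  acc
dataset             
c4          368  294
cifar       292  194
imdb        328   82
squad       252  134
filter rows where acc_x4 > 252:
         acc_x4  acc
dataset             
c4          368  294
cifar       292  194
imdb        328   82
Hence 368.

368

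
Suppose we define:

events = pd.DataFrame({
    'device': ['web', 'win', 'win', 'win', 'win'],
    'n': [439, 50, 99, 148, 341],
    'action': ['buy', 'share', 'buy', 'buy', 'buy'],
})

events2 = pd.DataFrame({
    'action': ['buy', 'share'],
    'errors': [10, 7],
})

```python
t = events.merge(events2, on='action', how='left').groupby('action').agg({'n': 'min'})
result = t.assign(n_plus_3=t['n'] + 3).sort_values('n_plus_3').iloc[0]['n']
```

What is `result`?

merge on 'action' (how='left') → 5 rows:
  device    n action  errors
0    web  439    buy      10
1    win   50  share       7
2    win   99    buy      10
3    win  148    buy      10
4    win  341    buy      10
group by action, min of n:
         n
action    
buy     99
share   50
add column n_plus_3 = t['n'] + 3:
         n  n_plus_3
action              
buy     99       102
share   50        53
sort by n_plus_3:
         n  n_plus_3
action              
share   50        53
buy     99       102

50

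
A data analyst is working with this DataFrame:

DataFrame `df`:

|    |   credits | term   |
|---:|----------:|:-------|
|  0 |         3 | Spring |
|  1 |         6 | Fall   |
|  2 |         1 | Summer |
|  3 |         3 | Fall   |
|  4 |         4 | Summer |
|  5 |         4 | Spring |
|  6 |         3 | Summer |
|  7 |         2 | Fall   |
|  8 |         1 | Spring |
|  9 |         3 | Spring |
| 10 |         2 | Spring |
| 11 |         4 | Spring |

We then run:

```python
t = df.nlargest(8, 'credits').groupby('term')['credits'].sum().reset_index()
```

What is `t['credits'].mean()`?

take 8 rows with largest credits:
    credits    term
1         6    Fall
4         4  Summer
5         4  Spring
11        4  Spring
0         3  Spring
3         3    Fall
6         3  Summer
9         3  Spring
group by term, sum of credits:
term
Fall       9
Spring    14
Summer     7
Name: credits, dtype: int64
reset_index():
     term  credits
0    Fall        9
1  Spring       14
2  Summer        7
Then the mean of column 'credits': 10.0

10.0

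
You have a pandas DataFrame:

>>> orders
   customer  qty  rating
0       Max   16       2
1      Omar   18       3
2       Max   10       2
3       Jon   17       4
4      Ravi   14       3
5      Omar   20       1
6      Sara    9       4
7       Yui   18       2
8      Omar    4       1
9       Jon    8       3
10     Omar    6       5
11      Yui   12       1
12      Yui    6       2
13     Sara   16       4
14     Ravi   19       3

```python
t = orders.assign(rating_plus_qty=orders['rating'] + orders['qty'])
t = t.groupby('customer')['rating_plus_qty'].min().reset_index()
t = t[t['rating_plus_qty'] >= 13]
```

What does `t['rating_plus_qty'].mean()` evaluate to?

add column rating_plus_qty = orders['rating'] + orders['qty']:
   customer  qty  rating  rating_plus_qty
0       Max   16       2               18
1      Omar   18       3               21
2       Max   10       2               12
3       Jon   17       4               21
4      Ravi   14       3               17
5      Omar   20       1               21
6      Sara    9       4               13
7       Yui   18       2               20
8      Omar    4       1                5
9       Jon    8       3               11
10     Omar    6       5               11
11      Yui   12       1               13
12      Yui    6       2                8
13     Sara   16       4               20
14     Ravi   19       3               22
group by customer, min of rating_plus_qty:
customer
Jon     11
Max     12
Omar     5
Ravi    17
Sara    13
Yui      8
Name: rating_plus_qty, dtype: int64
reset_index():
  customer  rating_plus_qty
0      Jon               11
1      Max               12
2     Omar                5
3     Ravi               17
4     Sara               13
5      Yui                8
filter rows where rating_plus_qty >= 13:
  customer  rating_plus_qty
3     Ravi               17
4     Sara               13
mean of column 'rating_plus_qty' → 15.0

15.0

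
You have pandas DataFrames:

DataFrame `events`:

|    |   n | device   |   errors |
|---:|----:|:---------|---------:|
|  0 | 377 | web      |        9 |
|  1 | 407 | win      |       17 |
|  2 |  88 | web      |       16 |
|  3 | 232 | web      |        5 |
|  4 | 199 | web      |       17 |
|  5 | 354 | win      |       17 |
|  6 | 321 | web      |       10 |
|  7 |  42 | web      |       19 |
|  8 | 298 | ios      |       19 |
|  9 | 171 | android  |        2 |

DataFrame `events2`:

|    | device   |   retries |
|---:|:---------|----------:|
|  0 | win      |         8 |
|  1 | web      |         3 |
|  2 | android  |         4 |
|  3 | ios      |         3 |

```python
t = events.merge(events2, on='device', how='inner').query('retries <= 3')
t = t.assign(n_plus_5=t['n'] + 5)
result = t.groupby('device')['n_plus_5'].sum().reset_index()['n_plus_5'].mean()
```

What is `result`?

796.0

merge on 'device' (how='inner') → 10 rows:
     n   device  errors  retries
0  377      web       9        3
1  407      win      17        8
2   88      web      16        3
3  232      web       5        3
4  199      web      17        3
5  354      win      17        8
6  321      web      10        3
7   42      web      19        3
8  298      ios      19        3
9  171  android       2        4
filter rows where retries <= 3:
     n device  errors  retries
0  377    web       9        3
2   88    web      16        3
3  232    web       5        3
4  199    web      17        3
6  321    web      10        3
7   42    web      19        3
8  298    ios      19        3
add column n_plus_5 = t['n'] + 5:
     n device  errors  retries  n_plus_5
0  377    web       9        3       382
2   88    web      16        3        93
3  232    web       5        3       237
4  199    web      17        3       204
6  321    web      10        3       326
7   42    web      19        3        47
8  298    ios      19        3       303
group by device, sum of n_plus_5:
device
ios     303
web    1289
Name: n_plus_5, dtype: int64
reset_index():
  device  n_plus_5
0    ios       303
1    web      1289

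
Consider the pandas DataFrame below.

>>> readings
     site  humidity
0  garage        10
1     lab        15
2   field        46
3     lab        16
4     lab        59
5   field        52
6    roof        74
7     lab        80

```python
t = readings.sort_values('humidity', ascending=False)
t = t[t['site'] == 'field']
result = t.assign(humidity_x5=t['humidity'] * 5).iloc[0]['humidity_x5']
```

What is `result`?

sort by humidity descending:
     site  humidity
7     lab        80
6    roof        74
4     lab        59
5   field        52
2   field        46
3     lab        16
1     lab        15
0  garage        10
filter rows where site == 'field':
    site  humidity
5  field        52
2  field        46
add column humidity_x5 = t['humidity'] * 5:
    site  humidity  humidity_x5
5  field        52          260
2  field        46          230
Reading off the value at position 0, column 'humidity_x5', we get 260.

260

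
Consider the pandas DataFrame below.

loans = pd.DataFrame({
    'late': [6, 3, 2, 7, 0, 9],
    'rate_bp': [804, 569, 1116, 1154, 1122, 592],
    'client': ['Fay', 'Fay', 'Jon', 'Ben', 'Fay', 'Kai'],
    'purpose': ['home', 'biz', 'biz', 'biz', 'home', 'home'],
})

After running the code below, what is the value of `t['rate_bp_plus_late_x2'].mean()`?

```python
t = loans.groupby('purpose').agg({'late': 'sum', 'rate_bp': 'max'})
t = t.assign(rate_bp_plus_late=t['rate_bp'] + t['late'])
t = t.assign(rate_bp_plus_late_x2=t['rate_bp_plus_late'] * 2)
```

group by purpose: sum(late), max(rate_bp):
         late  rate_bp
purpose               
biz        12     1154
home       15     1122
add column rate_bp_plus_late = t['rate_bp'] + t['late']:
         late  rate_bp  rate_bp_plus_late
purpose                                  
biz        12     1154               1166
home       15     1122               1137
add column rate_bp_plus_late_x2 = t['rate_bp_plus_late'] * 2:
         late  rate_bp  rate_bp_plus_late  rate_bp_plus_late_x2
purpose                                                        
biz        12     1154               1166                  2332
home       15     1122               1137                  2274
Taking the mean of column 'rate_bp_plus_late_x2' gives 2303.0.

2303.0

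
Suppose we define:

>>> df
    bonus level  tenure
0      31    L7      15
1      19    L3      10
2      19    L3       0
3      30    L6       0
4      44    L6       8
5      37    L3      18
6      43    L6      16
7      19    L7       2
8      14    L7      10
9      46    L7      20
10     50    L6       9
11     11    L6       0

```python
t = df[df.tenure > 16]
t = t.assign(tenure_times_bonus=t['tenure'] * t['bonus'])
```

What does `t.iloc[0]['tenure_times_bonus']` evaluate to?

666

filter rows where tenure > 16:
   bonus level  tenure
5     37    L3      18
9     46    L7      20
add column tenure_times_bonus = t['tenure'] * t['bonus']:
   bonus level  tenure  tenure_times_bonus
5     37    L3      18                 666
9     46    L7      20                 920
Taking the value at position 0, column 'tenure_times_bonus' gives 666.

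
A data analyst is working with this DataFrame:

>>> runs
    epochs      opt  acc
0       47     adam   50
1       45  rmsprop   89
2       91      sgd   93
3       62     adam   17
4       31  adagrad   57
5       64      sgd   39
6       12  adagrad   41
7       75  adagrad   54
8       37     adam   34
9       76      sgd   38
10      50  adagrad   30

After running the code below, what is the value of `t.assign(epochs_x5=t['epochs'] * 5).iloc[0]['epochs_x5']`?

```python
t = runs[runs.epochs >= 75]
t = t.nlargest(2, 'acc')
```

filter rows where epochs >= 75:
   epochs      opt  acc
2      91      sgd   93
7      75  adagrad   54
9      76      sgd   38
take 2 rows with largest acc:
   epochs      opt  acc
2      91      sgd   93
7      75  adagrad   54
add column epochs_x5 = t['epochs'] * 5:
   epochs      opt  acc  epochs_x5
2      91      sgd   93        455
7      75  adagrad   54        375
Then the value at position 0, column 'epochs_x5': 455

455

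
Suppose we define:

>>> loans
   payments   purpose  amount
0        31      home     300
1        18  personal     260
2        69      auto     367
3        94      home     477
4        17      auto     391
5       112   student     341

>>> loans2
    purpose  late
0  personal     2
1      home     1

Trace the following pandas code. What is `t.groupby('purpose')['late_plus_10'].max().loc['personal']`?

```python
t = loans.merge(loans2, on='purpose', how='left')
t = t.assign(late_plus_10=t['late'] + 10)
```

12.0

merge on 'purpose' (how='left') → 6 rows:
   payments   purpose  amount  late
0        31      home     300   1.0
1        18  personal     260   2.0
2        69      auto     367   NaN
3        94      home     477   1.0
4        17      auto     391   NaN
5       112   student     341   NaN
add column late_plus_10 = t['late'] + 10:
   payments   purpose  amount  late  late_plus_10
0        31      home     300   1.0          11.0
1        18  personal     260   2.0          12.0
2        69      auto     367   NaN           NaN
3        94      home     477   1.0          11.0
4        17      auto     391   NaN           NaN
5       112   student     341   NaN           NaN
group by purpose, max of late_plus_10:
purpose
auto         NaN
home        11.0
personal    12.0
student      NaN
Name: late_plus_10, dtype: float64
The value at index 'personal' is 12.0.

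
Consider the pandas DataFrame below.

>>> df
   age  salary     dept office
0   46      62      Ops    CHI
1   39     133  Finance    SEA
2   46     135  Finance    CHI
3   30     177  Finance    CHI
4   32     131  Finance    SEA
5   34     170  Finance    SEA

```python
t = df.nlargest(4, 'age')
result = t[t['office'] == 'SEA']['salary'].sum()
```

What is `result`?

303

take 4 rows with largest age:
   age  salary     dept office
0   46      62      Ops    CHI
2   46     135  Finance    CHI
1   39     133  Finance    SEA
5   34     170  Finance    SEA
filter rows where office == 'SEA':
   age  salary     dept office
1   39     133  Finance    SEA
5   34     170  Finance    SEA
Then the sum of column 'salary': 303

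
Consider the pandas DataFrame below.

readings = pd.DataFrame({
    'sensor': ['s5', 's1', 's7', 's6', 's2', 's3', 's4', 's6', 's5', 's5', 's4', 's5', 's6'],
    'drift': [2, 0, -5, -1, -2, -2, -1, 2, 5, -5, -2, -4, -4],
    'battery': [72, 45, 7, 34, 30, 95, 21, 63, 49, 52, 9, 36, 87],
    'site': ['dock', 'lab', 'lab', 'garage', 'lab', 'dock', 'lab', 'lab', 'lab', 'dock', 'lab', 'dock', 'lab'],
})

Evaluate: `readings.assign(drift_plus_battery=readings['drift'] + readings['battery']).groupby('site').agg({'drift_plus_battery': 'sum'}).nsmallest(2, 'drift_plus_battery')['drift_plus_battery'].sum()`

279

add column drift_plus_battery = readings['drift'] + readings['battery']:
   sensor  drift  battery    site  drift_plus_battery
0      s5      2       72    dock                  74
1      s1      0       45     lab                  45
2      s7     -5        7     lab                   2
3      s6     -1       34  garage                  33
4      s2     -2       30     lab                  28
5      s3     -2       95    dock                  93
6      s4     -1       21     lab                  20
7      s6      2       63     lab                  65
8      s5      5       49     lab                  54
9      s5     -5       52    dock                  47
10     s4     -2        9     lab                   7
11     s5     -4       36    dock                  32
12     s6     -4       87     lab                  83
group by site, sum of drift_plus_battery:
        drift_plus_battery
site                      
dock                   246
garage                  33
lab                    304
take 2 rows with smallest drift_plus_battery:
        drift_plus_battery
site                      
garage                  33
dock                   246
Then the sum of column 'drift_plus_battery': 279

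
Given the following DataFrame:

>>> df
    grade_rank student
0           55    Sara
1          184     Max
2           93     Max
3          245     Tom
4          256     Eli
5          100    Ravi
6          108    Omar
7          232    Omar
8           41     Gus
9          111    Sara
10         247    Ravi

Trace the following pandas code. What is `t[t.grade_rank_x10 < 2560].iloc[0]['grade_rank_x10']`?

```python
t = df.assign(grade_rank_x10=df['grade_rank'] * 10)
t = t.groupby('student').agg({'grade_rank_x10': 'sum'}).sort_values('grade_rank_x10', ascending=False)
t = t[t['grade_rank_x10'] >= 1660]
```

2450

add column grade_rank_x10 = df['grade_rank'] * 10:
    grade_rank student  grade_rank_x10
0           55    Sara             550
1          184     Max            1840
2           93     Max             930
3          245     Tom            2450
4          256     Eli            2560
5          100    Ravi            1000
6          108    Omar            1080
7          232    Omar            2320
8           41     Gus             410
9          111    Sara            1110
10         247    Ravi            2470
group by student, sum of grade_rank_x10:
         grade_rank_x10
student                
Eli                2560
Gus                 410
Max                2770
Omar               3400
Ravi               3470
Sara               1660
Tom                2450
sort by grade_rank_x10 descending:
         grade_rank_x10
student                
Ravi               3470
Omar               3400
Max                2770
Eli                2560
Tom                2450
Sara               1660
Gus                 410
filter rows where grade_rank_x10 >= 1660:
         grade_rank_x10
student                
Ravi               3470
Omar               3400
Max                2770
Eli                2560
Tom                2450
Sara               1660
filter rows where grade_rank_x10 < 2560:
         grade_rank_x10
student                
Tom                2450
Sara               1660
Reading off the value at position 0, column 'grade_rank_x10', we get 2450.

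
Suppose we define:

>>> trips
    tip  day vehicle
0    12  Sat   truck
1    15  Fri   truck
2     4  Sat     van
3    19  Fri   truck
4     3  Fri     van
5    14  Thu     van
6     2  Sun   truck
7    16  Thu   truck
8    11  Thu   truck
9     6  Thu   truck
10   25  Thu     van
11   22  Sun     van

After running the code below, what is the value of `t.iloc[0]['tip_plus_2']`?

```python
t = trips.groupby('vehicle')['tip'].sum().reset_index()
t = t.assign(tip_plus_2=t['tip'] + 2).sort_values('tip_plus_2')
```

70

group by vehicle, sum of tip:
vehicle
truck    81
van      68
Name: tip, dtype: int64
reset_index():
  vehicle  tip
0   truck   81
1     van   68
add column tip_plus_2 = t['tip'] + 2:
  vehicle  tip  tip_plus_2
0   truck   81          83
1     van   68          70
sort by tip_plus_2:
  vehicle  tip  tip_plus_2
1     van   68          70
0   truck   81          83
Reading off the value at position 0, column 'tip_plus_2', we get 70.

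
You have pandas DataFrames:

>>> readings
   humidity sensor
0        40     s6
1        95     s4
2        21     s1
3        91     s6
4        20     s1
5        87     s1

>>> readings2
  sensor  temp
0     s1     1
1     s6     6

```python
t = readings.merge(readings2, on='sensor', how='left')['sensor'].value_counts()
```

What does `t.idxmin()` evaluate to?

merge on 'sensor' (how='left') → 6 rows:
   humidity sensor  temp
0        40     s6   6.0
1        95     s4   NaN
2        21     s1   1.0
3        91     s6   6.0
4        20     s1   1.0
5        87     s1   1.0
value_counts of sensor:
sensor
s1    3
s6    2
s4    1
Name: count, dtype: int64
label with the smallest value → s4

s4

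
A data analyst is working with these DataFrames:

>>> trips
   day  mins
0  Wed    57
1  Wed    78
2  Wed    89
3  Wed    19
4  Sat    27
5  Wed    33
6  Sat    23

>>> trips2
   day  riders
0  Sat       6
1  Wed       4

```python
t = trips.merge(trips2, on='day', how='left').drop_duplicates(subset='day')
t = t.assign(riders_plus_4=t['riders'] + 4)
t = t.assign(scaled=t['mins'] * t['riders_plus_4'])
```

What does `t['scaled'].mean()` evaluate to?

merge on 'day' (how='left') → 7 rows:
   day  mins  riders
0  Wed    57       4
1  Wed    78       4
2  Wed    89       4
3  Wed    19       4
4  Sat    27       6
5  Wed    33       4
6  Sat    23       6
drop duplicate day (keep=first):
   day  mins  riders
0  Wed    57       4
4  Sat    27       6
add column riders_plus_4 = t['riders'] + 4:
   day  mins  riders  riders_plus_4
0  Wed    57       4              8
4  Sat    27       6             10
add column scaled = t['mins'] * t['riders_plus_4']:
   day  mins  riders  riders_plus_4  scaled
0  Wed    57       4              8     456
4  Sat    27       6             10     270
Taking the mean of column 'scaled' gives 363.0.

363.0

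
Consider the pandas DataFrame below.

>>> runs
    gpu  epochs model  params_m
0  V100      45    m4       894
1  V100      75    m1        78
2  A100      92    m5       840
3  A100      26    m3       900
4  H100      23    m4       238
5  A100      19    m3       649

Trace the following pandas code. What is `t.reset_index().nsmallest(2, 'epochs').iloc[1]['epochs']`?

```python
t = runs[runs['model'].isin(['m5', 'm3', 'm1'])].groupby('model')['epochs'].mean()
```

filter rows where model in ['m5', 'm3', 'm1']:
    gpu  epochs model  params_m
1  V100      75    m1        78
2  A100      92    m5       840
3  A100      26    m3       900
5  A100      19    m3       649
group by model, mean of epochs:
model
m1    75.0
m3    22.5
m5    92.0
Name: epochs, dtype: float64
reset_index():
  model  epochs
0    m1    75.0
1    m3    22.5
2    m5    92.0
take 2 rows with smallest epochs:
  model  epochs
1    m3    22.5
0    m1    75.0

75.0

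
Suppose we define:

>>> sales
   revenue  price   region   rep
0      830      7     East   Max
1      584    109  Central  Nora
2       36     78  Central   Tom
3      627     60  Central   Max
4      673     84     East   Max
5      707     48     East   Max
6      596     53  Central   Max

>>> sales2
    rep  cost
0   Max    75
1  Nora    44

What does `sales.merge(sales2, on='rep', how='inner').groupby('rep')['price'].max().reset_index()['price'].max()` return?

109

merge on 'rep' (how='inner') → 6 rows:
   revenue  price   region   rep  cost
0      830      7     East   Max    75
1      584    109  Central  Nora    44
2      627     60  Central   Max    75
3      673     84     East   Max    75
4      707     48     East   Max    75
5      596     53  Central   Max    75
group by rep, max of price:
rep
Max      84
Nora    109
Name: price, dtype: int64
reset_index():
    rep  price
0   Max     84
1  Nora    109
The max of column 'price' is 109.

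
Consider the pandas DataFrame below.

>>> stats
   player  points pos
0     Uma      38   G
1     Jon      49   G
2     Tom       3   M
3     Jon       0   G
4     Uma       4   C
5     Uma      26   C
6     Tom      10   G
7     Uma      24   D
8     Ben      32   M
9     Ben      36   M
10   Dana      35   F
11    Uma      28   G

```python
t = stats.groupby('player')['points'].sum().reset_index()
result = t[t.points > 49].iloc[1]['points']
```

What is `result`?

120

group by player, sum of points:
player
Ben      68
Dana     35
Jon      49
Tom      13
Uma     120
Name: points, dtype: int64
reset_index():
  player  points
0    Ben      68
1   Dana      35
2    Jon      49
3    Tom      13
4    Uma     120
filter rows where points > 49:
  player  points
0    Ben      68
4    Uma     120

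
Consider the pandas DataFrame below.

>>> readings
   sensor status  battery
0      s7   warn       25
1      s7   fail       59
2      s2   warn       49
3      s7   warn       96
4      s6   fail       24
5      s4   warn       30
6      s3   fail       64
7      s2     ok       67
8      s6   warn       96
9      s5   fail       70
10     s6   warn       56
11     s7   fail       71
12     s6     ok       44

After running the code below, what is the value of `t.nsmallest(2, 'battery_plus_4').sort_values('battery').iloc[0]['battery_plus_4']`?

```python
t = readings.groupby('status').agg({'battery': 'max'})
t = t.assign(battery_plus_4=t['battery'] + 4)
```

71

group by status, max of battery:
        battery
status         
fail         71
ok           67
warn         96
add column battery_plus_4 = t['battery'] + 4:
        battery  battery_plus_4
status                         
fail         71              75
ok           67              71
warn         96             100
take 2 rows with smallest battery_plus_4:
        battery  battery_plus_4
status                         
ok           67              71
fail         71              75
sort by battery:
        battery  battery_plus_4
status                         
ok           67              71
fail         71              75
Finally, value at position 0, column 'battery_plus_4' = 71.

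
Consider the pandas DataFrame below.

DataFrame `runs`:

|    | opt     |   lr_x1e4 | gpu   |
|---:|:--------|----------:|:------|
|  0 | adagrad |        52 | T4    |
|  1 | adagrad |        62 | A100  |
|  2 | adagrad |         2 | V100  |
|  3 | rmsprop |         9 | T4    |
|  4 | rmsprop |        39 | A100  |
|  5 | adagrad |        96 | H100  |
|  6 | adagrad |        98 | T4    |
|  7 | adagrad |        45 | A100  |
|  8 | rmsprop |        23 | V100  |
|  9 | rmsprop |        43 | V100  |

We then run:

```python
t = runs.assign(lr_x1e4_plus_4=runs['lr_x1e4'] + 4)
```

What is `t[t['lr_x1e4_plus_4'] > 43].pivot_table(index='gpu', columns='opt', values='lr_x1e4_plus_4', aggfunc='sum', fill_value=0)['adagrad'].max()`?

158

add column lr_x1e4_plus_4 = runs['lr_x1e4'] + 4:
       opt  lr_x1e4   gpu  lr_x1e4_plus_4
0  adagrad       52    T4              56
1  adagrad       62  A100              66
2  adagrad        2  V100               6
3  rmsprop        9    T4              13
4  rmsprop       39  A100              43
5  adagrad       96  H100             100
6  adagrad       98    T4             102
7  adagrad       45  A100              49
8  rmsprop       23  V100              27
9  rmsprop       43  V100              47
filter rows where lr_x1e4_plus_4 > 43:
       opt  lr_x1e4   gpu  lr_x1e4_plus_4
0  adagrad       52    T4              56
1  adagrad       62  A100              66
5  adagrad       96  H100             100
6  adagrad       98    T4             102
7  adagrad       45  A100              49
9  rmsprop       43  V100              47
pivot: rows=gpu, cols=opt, sum(lr_x1e4_plus_4):
opt   adagrad  rmsprop
gpu                   
A100      115        0
H100      100        0
T4        158        0
V100        0       47
Reading off the max of column 'adagrad', we get 158.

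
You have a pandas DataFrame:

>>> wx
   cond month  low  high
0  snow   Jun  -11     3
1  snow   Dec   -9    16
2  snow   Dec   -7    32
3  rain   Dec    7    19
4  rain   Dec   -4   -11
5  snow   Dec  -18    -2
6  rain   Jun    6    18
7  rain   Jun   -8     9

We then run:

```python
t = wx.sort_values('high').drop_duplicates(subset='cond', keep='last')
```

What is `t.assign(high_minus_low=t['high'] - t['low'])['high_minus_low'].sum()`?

51

sort by high:
   cond month  low  high
4  rain   Dec   -4   -11
5  snow   Dec  -18    -2
0  snow   Jun  -11     3
7  rain   Jun   -8     9
1  snow   Dec   -9    16
6  rain   Jun    6    18
3  rain   Dec    7    19
2  snow   Dec   -7    32
drop duplicate cond (keep=last):
   cond month  low  high
3  rain   Dec    7    19
2  snow   Dec   -7    32
add column high_minus_low = t['high'] - t['low']:
   cond month  low  high  high_minus_low
3  rain   Dec    7    19              12
2  snow   Dec   -7    32              39
Then the sum of column 'high_minus_low': 51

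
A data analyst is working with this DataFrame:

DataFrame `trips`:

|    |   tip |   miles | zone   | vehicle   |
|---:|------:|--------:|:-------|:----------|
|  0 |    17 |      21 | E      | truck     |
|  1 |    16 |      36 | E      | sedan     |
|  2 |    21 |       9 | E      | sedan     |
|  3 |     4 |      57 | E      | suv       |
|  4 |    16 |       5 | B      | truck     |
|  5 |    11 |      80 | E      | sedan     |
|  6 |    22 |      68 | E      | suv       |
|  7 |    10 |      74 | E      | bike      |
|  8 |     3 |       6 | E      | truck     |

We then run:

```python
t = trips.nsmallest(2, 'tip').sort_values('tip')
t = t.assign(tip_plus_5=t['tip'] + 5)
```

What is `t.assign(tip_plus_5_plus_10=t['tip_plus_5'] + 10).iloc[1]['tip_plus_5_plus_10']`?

19

take 2 rows with smallest tip:
   tip  miles zone vehicle
8    3      6    E   truck
3    4     57    E     suv
sort by tip:
   tip  miles zone vehicle
8    3      6    E   truck
3    4     57    E     suv
add column tip_plus_5 = t['tip'] + 5:
   tip  miles zone vehicle  tip_plus_5
8    3      6    E   truck           8
3    4     57    E     suv           9
add column tip_plus_5_plus_10 = t['tip_plus_5'] + 10:
   tip  miles zone vehicle  tip_plus_5  tip_plus_5_plus_10
8    3      6    E   truck           8                  18
3    4     57    E     suv           9                  19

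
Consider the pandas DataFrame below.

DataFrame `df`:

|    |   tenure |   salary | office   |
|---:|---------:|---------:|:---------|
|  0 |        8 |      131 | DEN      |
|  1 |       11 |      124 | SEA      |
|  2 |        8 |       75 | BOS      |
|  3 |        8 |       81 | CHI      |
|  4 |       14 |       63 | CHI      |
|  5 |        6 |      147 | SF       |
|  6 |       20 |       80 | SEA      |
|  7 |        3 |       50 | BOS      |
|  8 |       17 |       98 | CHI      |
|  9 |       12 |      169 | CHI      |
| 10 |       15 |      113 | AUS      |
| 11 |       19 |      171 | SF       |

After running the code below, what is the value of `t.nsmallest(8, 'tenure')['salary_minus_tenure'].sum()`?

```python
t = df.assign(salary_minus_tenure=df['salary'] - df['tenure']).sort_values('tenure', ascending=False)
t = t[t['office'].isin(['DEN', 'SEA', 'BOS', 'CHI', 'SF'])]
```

770

add column salary_minus_tenure = df['salary'] - df['tenure']:
    tenure  salary office  salary_minus_tenure
0        8     131    DEN                  123
1       11     124    SEA                  113
2        8      75    BOS                   67
3        8      81    CHI                   73
4       14      63    CHI                   49
5        6     147     SF                  141
6       20      80    SEA                   60
7        3      50    BOS                   47
8       17      98    CHI                   81
9       12     169    CHI                  157
10      15     113    AUS                   98
11      19     171     SF                  152
sort by tenure descending:
    tenure  salary office  salary_minus_tenure
6       20      80    SEA                   60
11      19     171     SF                  152
8       17      98    CHI                   81
10      15     113    AUS                   98
4       14      63    CHI                   49
9       12     169    CHI                  157
1       11     124    SEA                  113
0        8     131    DEN                  123
2        8      75    BOS                   67
3        8      81    CHI                   73
5        6     147     SF                  141
7        3      50    BOS                   47
filter rows where office in ['DEN', 'SEA', 'BOS', 'CHI', 'SF']:
    tenure  salary office  salary_minus_tenure
6       20      80    SEA                   60
11      19     171     SF                  152
8       17      98    CHI                   81
4       14      63    CHI                   49
9       12     169    CHI                  157
1       11     124    SEA                  113
0        8     131    DEN                  123
2        8      75    BOS                   67
3        8      81    CHI                   73
5        6     147     SF                  141
7        3      50    BOS                   47
take 8 rows with smallest tenure:
   tenure  salary office  salary_minus_tenure
7       3      50    BOS                   47
5       6     147     SF                  141
0       8     131    DEN                  123
2       8      75    BOS                   67
3       8      81    CHI                   73
1      11     124    SEA                  113
9      12     169    CHI                  157
4      14      63    CHI                   49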